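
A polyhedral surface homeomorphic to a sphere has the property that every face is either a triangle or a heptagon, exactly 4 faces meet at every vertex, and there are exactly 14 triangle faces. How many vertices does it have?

Let x be the number of heptagons; then F = 14 + x.
Edge–face incidences: 2E = 3·14 + 7·x = 42 + 7x.
Every vertex has degree 4, so 4V = 2E.
Euler: V − E + F = 2 ⇒ (2E)/4 − E + (14 + x) = 2.
Multiply by 8: 2·(2E) − 4·(2E) + 8·(14 + x) = 16, i.e. 112 + 8x − 2·(42 + 7x) = 16.
Collecting terms: −6x + 28 = 16, so −6x = −12, so x = 2.
Then 2E = 42 + 7·2 = 56, so E = 28, V = 2E/4 = 14, F = 14 + 2 = 16.

14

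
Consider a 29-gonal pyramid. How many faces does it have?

A pyramid on an n-gon base has one n-gon and n triangles: V = 29 + 1 = 30, E = 2·29 = 58, F = 29 + 1 = 30.
Check: V − E + F = 30 − 58 + 30 = 2.

30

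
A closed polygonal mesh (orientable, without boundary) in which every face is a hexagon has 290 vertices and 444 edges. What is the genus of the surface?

Every face is a hexagon and each edge borders two faces, so 6F = 2·444, giving F = 148.
χ = V − E + F = 290 − 444 + 148 = -6.
For a closed orientable surface χ = 2 − 2g, so g = (2 − (-6))/2 = 4.

4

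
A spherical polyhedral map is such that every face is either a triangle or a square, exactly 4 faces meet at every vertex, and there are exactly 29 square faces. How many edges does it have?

Let x be the number of triangles; then F = 29 + x.
Edge–face incidences: 2E = 4·29 + 3·x = 116 + 3x.
Every vertex has degree 4, so 4V = 2E.
Euler: V − E + F = 2 ⇒ (2E)/4 − E + (29 + x) = 2.
Multiply by 8: 2·(2E) − 4·(2E) + 8·(29 + x) = 16, i.e. 232 + 8x − 2·(116 + 3x) = 16.
Collecting terms: 2x = 16, so x = 8.
Then 2E = 116 + 3·8 = 140, so E = 70, V = 2E/4 = 35, F = 29 + 8 = 37.

70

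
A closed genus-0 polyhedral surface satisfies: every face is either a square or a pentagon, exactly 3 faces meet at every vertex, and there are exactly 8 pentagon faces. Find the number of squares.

Let x be the number of squares; then F = 8 + x.
Edge–face incidences: 2E = 5·8 + 4·x = 40 + 4x.
Every vertex has degree 3, so 3V = 2E.
Euler: V − E + F = 2 ⇒ (2E)/3 − E + (8 + x) = 2.
Multiply by 6: 2·(2E) − 3·(2E) + 6·(8 + x) = 12, i.e. 48 + 6x − (40 + 4x) = 12.
Collecting terms: 2x + 8 = 12, so 2x = 4, so x = 2.
Then 2E = 40 + 4·2 = 48, so E = 24, V = 2E/3 = 16, F = 8 + 2 = 10.

2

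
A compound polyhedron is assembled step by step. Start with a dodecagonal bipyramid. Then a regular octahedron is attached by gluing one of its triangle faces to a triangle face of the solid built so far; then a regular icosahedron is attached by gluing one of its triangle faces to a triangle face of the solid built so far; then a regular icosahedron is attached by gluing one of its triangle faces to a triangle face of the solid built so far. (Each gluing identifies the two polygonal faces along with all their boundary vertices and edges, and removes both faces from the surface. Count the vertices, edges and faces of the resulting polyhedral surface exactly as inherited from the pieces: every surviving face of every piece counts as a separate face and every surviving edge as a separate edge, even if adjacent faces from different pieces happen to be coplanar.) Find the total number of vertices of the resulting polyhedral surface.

35

A dodecagonal bipyramid: V=14, E=36, F=24.
Attach a regular octahedron (V=6, E=12, F=8) along a 3-gon: merge 3 vertices and 3 edges, delete both glued faces → V=17, E=45, F=30.
Attach a regular icosahedron (V=12, E=30, F=20) along a 3-gon: merge 3 vertices and 3 edges, delete both glued faces → V=26, E=72, F=48.
Attach a regular icosahedron (V=12, E=30, F=20) along a 3-gon: merge 3 vertices and 3 edges, delete both glued faces → V=35, E=99, F=66.
Check: V − E + F = 35 − 99 + 66 = 2.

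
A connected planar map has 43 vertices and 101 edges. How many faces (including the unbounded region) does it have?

Euler's formula for a connected plane graph: V − E + F = 2, so F = 2 − 43 + 101 = 60.

60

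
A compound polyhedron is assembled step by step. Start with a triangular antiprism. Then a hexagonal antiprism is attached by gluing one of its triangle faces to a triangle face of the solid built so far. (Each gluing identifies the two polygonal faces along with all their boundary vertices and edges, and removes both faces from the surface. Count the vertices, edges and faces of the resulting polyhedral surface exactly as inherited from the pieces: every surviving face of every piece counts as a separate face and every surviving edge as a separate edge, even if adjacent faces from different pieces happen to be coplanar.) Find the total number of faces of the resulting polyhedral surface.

A triangular antiprism: V=6, E=12, F=8.
Attach a hexagonal antiprism (V=12, E=24, F=14) along a 3-gon: merge 3 vertices and 3 edges, delete both glued faces → V=15, E=33, F=20.
Check: V − E + F = 15 − 33 + 20 = 2.

20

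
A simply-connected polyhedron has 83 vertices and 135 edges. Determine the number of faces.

54

Here V − E + F = 2.
F = 2 − V + E = 2 − 83 + 135 = 54.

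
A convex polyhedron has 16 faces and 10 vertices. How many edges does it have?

24

Here V − E + F = 2.
E = V + F − (2) = 10 + 16 − (2) = 24.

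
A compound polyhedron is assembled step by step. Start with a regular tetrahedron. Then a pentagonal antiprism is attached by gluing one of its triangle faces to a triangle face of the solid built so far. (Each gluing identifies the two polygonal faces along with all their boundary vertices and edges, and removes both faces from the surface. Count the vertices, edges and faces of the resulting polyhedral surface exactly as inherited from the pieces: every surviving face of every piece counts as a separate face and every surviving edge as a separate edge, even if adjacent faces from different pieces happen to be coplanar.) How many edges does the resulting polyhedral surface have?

23

A regular tetrahedron: V=4, E=6, F=4.
Attach a pentagonal antiprism (V=10, E=20, F=12) along a 3-gon: merge 3 vertices and 3 edges, delete both glued faces → V=11, E=23, F=14.
Check: V − E + F = 11 − 23 + 14 = 2.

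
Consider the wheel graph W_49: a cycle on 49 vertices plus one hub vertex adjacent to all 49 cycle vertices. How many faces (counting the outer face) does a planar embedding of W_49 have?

50

W_49 has V = 49 + 1 = 50 vertices and E = 2·49 = 98 edges.
By Euler's formula F = 2 − V + E = 2 − 50 + 98 = 50.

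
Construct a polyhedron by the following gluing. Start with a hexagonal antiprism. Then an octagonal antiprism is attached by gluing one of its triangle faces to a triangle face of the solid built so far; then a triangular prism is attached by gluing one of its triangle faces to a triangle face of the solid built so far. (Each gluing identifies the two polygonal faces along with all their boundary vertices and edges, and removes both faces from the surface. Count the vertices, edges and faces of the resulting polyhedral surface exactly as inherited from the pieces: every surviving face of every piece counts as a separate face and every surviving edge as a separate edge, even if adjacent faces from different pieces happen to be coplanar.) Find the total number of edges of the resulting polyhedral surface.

59

A hexagonal antiprism: V=12, E=24, F=14.
Attach an octagonal antiprism (V=16, E=32, F=18) along a 3-gon: merge 3 vertices and 3 edges, delete both glued faces → V=25, E=53, F=30.
Attach a triangular prism (V=6, E=9, F=5) along a 3-gon: merge 3 vertices and 3 edges, delete both glued faces → V=28, E=59, F=33.
Check: V − E + F = 28 − 59 + 33 = 2.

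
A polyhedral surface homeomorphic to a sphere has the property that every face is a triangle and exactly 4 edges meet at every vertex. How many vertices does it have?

6

Each face has 3 edges and each edge borders two faces, so 2E = 3F.
Each vertex has degree 4, so 4V = 2E and hence V = 3F/4.
Euler: V − E + F = 2 ⇒ (3F/4) − (3F/2) + F = 2.
Multiply by 8: (6 − 12 + 8)F = 16, i.e. 2F = 16.
So F = 8, E = 3·8/2 = 12, V = 3·8/4 = 6.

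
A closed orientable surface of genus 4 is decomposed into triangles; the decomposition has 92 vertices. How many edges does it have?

χ = 2 − 2·4 = -6, and every face is a triangle so 3F = 2E.
V − E + F = -6 with E = 3F/2 gives 92 − (3/2 − 1)·F = -6, so F = 196 and E = 294.

294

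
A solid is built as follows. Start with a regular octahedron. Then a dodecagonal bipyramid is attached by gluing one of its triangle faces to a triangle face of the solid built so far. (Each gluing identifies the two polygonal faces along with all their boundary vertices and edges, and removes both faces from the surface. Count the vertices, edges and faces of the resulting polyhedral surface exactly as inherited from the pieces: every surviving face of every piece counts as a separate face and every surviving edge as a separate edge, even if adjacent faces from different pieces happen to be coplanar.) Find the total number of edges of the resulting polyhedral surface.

45

A regular octahedron: V=6, E=12, F=8.
Attach a dodecagonal bipyramid (V=14, E=36, F=24) along a 3-gon: merge 3 vertices and 3 edges, delete both glued faces → V=17, E=45, F=30.
Check: V − E + F = 17 − 45 + 30 = 2.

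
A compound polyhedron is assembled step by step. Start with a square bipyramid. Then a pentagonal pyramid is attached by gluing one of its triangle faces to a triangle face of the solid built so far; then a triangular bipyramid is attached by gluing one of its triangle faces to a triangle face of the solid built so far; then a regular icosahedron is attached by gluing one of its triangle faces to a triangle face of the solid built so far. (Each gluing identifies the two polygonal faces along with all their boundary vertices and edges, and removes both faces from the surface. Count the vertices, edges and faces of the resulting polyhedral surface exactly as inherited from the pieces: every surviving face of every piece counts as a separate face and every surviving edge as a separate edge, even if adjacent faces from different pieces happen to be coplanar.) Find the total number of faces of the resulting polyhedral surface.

A square bipyramid: V=6, E=12, F=8.
Attach a pentagonal pyramid (V=6, E=10, F=6) along a 3-gon: merge 3 vertices and 3 edges, delete both glued faces → V=9, E=19, F=12.
Attach a triangular bipyramid (V=5, E=9, F=6) along a 3-gon: merge 3 vertices and 3 edges, delete both glued faces → V=11, E=25, F=16.
Attach a regular icosahedron (V=12, E=30, F=20) along a 3-gon: merge 3 vertices and 3 edges, delete both glued faces → V=20, E=52, F=34.
Check: V − E + F = 20 − 52 + 34 = 2.

34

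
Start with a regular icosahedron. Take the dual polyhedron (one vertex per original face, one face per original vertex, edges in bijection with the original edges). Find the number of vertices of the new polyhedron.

The base solid has V = 12, E = 30, F = 20.
The dual swaps V and F and preserves E: V′ = F = 20, E′ = E = 30, F′ = V = 12.

20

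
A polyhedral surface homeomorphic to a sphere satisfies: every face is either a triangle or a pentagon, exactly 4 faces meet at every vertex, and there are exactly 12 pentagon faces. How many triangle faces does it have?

20

Let x be the number of triangles; then F = 12 + x.
Edge–face incidences: 2E = 5·12 + 3·x = 60 + 3x.
Every vertex has degree 4, so 4V = 2E.
Euler: V − E + F = 2 ⇒ (2E)/4 − E + (12 + x) = 2.
Multiply by 8: 2·(2E) − 4·(2E) + 8·(12 + x) = 16, i.e. 96 + 8x − 2·(60 + 3x) = 16.
Collecting terms: 2x − 24 = 16, so 2x = 40, so x = 20.
Then 2E = 60 + 3·20 = 120, so E = 60, V = 2E/4 = 30, F = 12 + 20 = 32.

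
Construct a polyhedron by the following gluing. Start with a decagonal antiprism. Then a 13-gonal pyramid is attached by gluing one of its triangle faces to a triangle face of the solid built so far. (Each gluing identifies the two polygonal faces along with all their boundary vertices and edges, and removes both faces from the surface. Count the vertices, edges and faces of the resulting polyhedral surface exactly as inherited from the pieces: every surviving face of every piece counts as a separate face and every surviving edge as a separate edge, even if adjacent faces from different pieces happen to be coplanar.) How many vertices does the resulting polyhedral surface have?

31

A decagonal antiprism: V=20, E=40, F=22.
Attach a 13-gonal pyramid (V=14, E=26, F=14) along a 3-gon: merge 3 vertices and 3 edges, delete both glued faces → V=31, E=63, F=34.
Check: V − E + F = 31 − 63 + 34 = 2.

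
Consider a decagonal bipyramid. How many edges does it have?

A bipyramid over an n-gon has 2n triangular faces and n + 2 vertices: V = 10 + 2 = 12, E = 3·10 = 30, F = 2·10 = 20.
Check: V − E + F = 12 − 30 + 20 = 2.

30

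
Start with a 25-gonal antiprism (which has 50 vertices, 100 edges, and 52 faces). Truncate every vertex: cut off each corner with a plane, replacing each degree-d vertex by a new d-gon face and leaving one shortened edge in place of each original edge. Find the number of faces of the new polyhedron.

Truncation replaces each original edge-end by a new vertex, so V′ = 2E = 200.
Each original edge survives, and each old vertex of degree d contributes d new edges; summing degrees gives Σd = 2E, so E′ = E + 2E = 3E = 300.
Each original face survives and each original vertex becomes one new face: F′ = F + V = 102.

102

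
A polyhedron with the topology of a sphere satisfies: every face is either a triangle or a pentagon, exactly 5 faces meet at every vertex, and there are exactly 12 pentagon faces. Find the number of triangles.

80

Let x be the number of triangles; then F = 12 + x.
Edge–face incidences: 2E = 5·12 + 3·x = 60 + 3x.
Every vertex has degree 5, so 5V = 2E.
Euler: V − E + F = 2 ⇒ (2E)/5 − E + (12 + x) = 2.
Multiply by 10: 2·(2E) − 5·(2E) + 10·(12 + x) = 20, i.e. 120 + 10x − 3·(60 + 3x) = 20.
Collecting terms: x − 60 = 20, so x = 80.
Then 2E = 60 + 3·80 = 300, so E = 150, V = 2E/5 = 60, F = 12 + 80 = 92.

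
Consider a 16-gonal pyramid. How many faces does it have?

A pyramid on an n-gon base has one n-gon and n triangles: V = 16 + 1 = 17, E = 2·16 = 32, F = 16 + 1 = 17.

17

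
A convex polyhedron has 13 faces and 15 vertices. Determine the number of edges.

Here V − E + F = 2.
E = V + F − (2) = 15 + 13 − (2) = 26.

26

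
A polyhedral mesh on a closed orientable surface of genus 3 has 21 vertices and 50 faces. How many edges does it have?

For a closed orientable surface of genus 3, χ = 2 − 2·3 = -4.
E = V + F − (-4) = 21 + 50 − (-4) = 75.

75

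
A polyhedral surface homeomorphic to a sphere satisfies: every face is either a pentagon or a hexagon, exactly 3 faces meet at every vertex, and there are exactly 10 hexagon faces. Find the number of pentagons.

Let x be the number of pentagons; then F = 10 + x.
Edge–face incidences: 2E = 6·10 + 5·x = 60 + 5x.
Every vertex has degree 3, so 3V = 2E.
Euler: V − E + F = 2 ⇒ (2E)/3 − E + (10 + x) = 2.
Multiply by 6: 2·(2E) − 3·(2E) + 6·(10 + x) = 12, i.e. 60 + 6x − (60 + 5x) = 12.
Collecting terms: x = 12.
Then 2E = 60 + 5·12 = 120, so E = 60, V = 2E/3 = 40, F = 10 + 12 = 22.

12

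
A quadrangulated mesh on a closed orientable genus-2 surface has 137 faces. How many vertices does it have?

135

χ = 2 − 2·2 = -2, and every face is a square so 4F = 2E.
E = 4·137/2 = 274. Then V = -2 + E − F = -2 + 274 − 137 = 135.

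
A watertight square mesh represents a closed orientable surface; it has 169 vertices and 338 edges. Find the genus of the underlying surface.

1

Every face is a square and each edge borders two faces, so 4F = 2·338, giving F = 169.
χ = V − E + F = 169 − 338 + 169 = 0.
For a closed orientable surface χ = 2 − 2g, so g = (2 − (0))/2 = 1.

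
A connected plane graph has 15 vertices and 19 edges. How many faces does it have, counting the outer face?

6

Euler's formula for a connected plane graph: V − E + F = 2, so F = 2 − 15 + 19 = 6.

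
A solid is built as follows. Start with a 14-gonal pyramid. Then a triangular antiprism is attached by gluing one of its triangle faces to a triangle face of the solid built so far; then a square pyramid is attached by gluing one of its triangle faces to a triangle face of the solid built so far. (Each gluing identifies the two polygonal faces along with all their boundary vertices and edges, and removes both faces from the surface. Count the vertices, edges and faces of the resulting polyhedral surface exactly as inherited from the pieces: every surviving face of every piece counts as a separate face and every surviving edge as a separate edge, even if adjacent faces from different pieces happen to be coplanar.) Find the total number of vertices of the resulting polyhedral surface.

A 14-gonal pyramid: V=15, E=28, F=15.
Attach a triangular antiprism (V=6, E=12, F=8) along a 3-gon: merge 3 vertices and 3 edges, delete both glued faces → V=18, E=37, F=21.
Attach a square pyramid (V=5, E=8, F=5) along a 3-gon: merge 3 vertices and 3 edges, delete both glued faces → V=20, E=42, F=24.
Check: V − E + F = 20 − 42 + 24 = 2.

20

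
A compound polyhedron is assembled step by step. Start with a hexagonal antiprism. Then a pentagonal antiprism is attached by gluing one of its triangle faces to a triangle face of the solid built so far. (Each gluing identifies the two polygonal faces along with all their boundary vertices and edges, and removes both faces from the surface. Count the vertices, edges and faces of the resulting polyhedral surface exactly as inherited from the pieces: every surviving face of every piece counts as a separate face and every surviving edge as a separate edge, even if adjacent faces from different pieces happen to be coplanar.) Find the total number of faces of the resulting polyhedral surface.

A hexagonal antiprism: V=12, E=24, F=14.
Attach a pentagonal antiprism (V=10, E=20, F=12) along a 3-gon: merge 3 vertices and 3 edges, delete both glued faces → V=19, E=41, F=24.
Check: V − E + F = 19 − 41 + 24 = 2.

24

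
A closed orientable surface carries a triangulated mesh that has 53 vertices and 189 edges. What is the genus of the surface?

Every face is a triangle and each edge borders two faces, so 3F = 2·189, giving F = 126.
χ = V − E + F = 53 − 189 + 126 = -10.
For a closed orientable surface χ = 2 − 2g, so g = (2 − (-10))/2 = 6.

6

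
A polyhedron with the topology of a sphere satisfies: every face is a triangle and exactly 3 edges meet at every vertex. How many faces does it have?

Each face has 3 edges and each edge borders two faces, so 2E = 3F.
Each vertex has degree 3, so 3V = 2E and hence V = 3F/3.
Euler: V − E + F = 2 ⇒ (3F/3) − (3F/2) + F = 2.
Multiply by 6: (6 − 9 + 6)F = 12, i.e. 3F = 12.
So F = 4, E = 3·4/2 = 6, V = 3·4/3 = 4.

4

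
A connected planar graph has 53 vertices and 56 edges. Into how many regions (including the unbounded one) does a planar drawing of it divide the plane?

Euler's formula for a connected plane graph: V − E + F = 2, so F = 2 − 53 + 56 = 5.

5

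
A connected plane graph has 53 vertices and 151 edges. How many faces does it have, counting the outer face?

100

Euler's formula for a connected plane graph: V − E + F = 2, so F = 2 − 53 + 151 = 100.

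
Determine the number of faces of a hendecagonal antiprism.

24

An antiprism on an n-gon has two n-gon caps and 2n triangles: V = 2·11 = 22, E = 4·11 = 44, F = 2·11 + 2 = 24.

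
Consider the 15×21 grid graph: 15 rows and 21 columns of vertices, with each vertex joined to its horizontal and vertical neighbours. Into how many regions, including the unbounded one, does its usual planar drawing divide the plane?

281

The grid has V = 15·21 = 315 vertices and E = 15·20 + 21·14 = 594 edges.
F = 2 − V + E = 2 − 315 + 594 = 281.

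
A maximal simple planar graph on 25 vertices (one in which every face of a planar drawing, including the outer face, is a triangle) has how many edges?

In a plane triangulation 3F = 2E and V − E + F = 2, so E = 3V − 6 = 3·25 − 6 = 69.

69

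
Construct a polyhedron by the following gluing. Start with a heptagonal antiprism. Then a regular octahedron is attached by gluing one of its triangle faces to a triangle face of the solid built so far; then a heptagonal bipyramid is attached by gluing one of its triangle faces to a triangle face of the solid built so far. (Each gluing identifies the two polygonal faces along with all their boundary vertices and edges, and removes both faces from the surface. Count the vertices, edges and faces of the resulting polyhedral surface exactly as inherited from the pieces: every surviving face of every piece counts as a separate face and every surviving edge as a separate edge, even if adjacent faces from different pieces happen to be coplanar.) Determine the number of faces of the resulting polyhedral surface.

34

A heptagonal antiprism: V=14, E=28, F=16.
Attach a regular octahedron (V=6, E=12, F=8) along a 3-gon: merge 3 vertices and 3 edges, delete both glued faces → V=17, E=37, F=22.
Attach a heptagonal bipyramid (V=9, E=21, F=14) along a 3-gon: merge 3 vertices and 3 edges, delete both glued faces → V=23, E=55, F=34.
Check: V − E + F = 23 − 55 + 34 = 2.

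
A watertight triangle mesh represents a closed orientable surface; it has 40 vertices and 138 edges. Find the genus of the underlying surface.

Every face is a triangle and each edge borders two faces, so 3F = 2·138, giving F = 92.
χ = V − E + F = 40 − 138 + 92 = -6.
For a closed orientable surface χ = 2 − 2g, so g = (2 − (-6))/2 = 4.

4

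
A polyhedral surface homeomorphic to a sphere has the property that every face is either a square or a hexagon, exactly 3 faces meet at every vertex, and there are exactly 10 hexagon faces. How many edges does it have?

Let x be the number of squares; then F = 10 + x.
Edge–face incidences: 2E = 6·10 + 4·x = 60 + 4x.
Every vertex has degree 3, so 3V = 2E.
Euler: V − E + F = 2 ⇒ (2E)/3 − E + (10 + x) = 2.
Multiply by 6: 2·(2E) − 3·(2E) + 6·(10 + x) = 12, i.e. 60 + 6x − (60 + 4x) = 12.
Collecting terms: 2x = 12, so x = 6.
Then 2E = 60 + 4·6 = 84, so E = 42, V = 2E/3 = 28, F = 10 + 6 = 16.

42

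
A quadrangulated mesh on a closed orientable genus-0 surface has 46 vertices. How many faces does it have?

χ = 2 − 2·0 = 2, and every face is a square so 4F = 2E.
V − E + F = 2 with E = 4F/2 gives 46 − (4/2 − 1)·F = 2, so F = 44 and E = 88.

44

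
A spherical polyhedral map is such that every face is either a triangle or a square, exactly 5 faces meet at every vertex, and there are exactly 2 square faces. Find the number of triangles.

24

Let x be the number of triangles; then F = 2 + x.
Edge–face incidences: 2E = 4·2 + 3·x = 8 + 3x.
Every vertex has degree 5, so 5V = 2E.
Euler: V − E + F = 2 ⇒ (2E)/5 − E + (2 + x) = 2.
Multiply by 10: 2·(2E) − 5·(2E) + 10·(2 + x) = 20, i.e. 20 + 10x − 3·(8 + 3x) = 20.
Collecting terms: x − 4 = 20, so x = 24.
Then 2E = 8 + 3·24 = 80, so E = 40, V = 2E/5 = 16, F = 2 + 24 = 26.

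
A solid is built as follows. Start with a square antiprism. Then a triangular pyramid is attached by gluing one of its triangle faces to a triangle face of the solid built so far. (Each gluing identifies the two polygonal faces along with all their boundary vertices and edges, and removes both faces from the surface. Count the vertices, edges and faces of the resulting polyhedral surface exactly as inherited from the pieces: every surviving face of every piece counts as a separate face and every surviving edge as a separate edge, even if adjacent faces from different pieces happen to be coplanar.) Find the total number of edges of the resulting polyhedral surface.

19

A square antiprism: V=8, E=16, F=10.
Attach a triangular pyramid (V=4, E=6, F=4) along a 3-gon: merge 3 vertices and 3 edges, delete both glued faces → V=9, E=19, F=12.
Check: V − E + F = 9 − 19 + 12 = 2.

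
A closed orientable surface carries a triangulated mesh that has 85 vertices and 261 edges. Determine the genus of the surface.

Every face is a triangle and each edge borders two faces, so 3F = 2·261, giving F = 174.
χ = V − E + F = 85 − 261 + 174 = -2.
For a closed orientable surface χ = 2 − 2g, so g = (2 − (-2))/2 = 2.

2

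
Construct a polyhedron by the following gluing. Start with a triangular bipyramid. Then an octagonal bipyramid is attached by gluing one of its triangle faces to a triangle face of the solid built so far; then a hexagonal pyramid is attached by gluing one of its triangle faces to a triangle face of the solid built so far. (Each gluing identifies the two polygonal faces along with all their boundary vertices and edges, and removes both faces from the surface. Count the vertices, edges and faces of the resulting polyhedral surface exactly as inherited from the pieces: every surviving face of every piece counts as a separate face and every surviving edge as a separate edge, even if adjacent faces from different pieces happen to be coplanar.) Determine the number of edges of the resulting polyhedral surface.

A triangular bipyramid: V=5, E=9, F=6.
Attach an octagonal bipyramid (V=10, E=24, F=16) along a 3-gon: merge 3 vertices and 3 edges, delete both glued faces → V=12, E=30, F=20.
Attach a hexagonal pyramid (V=7, E=12, F=7) along a 3-gon: merge 3 vertices and 3 edges, delete both glued faces → V=16, E=39, F=25.
Check: V − E + F = 16 − 39 + 25 = 2.

39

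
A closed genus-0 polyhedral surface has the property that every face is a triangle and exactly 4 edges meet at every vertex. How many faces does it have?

Each face has 3 edges and each edge borders two faces, so 2E = 3F.
Each vertex has degree 4, so 4V = 2E and hence V = 3F/4.
Euler: V − E + F = 2 ⇒ (3F/4) − (3F/2) + F = 2.
Multiply by 8: (6 − 12 + 8)F = 16, i.e. 2F = 16.
So F = 8, E = 3·8/2 = 12, V = 3·8/4 = 6.

8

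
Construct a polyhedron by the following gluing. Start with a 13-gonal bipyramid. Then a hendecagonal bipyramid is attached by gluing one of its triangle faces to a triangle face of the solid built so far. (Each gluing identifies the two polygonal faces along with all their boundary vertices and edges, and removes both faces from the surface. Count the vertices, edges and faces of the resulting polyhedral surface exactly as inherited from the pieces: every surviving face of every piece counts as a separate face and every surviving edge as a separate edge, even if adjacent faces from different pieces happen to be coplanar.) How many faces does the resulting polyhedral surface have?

A 13-gonal bipyramid: V=15, E=39, F=26.
Attach a hendecagonal bipyramid (V=13, E=33, F=22) along a 3-gon: merge 3 vertices and 3 edges, delete both glued faces → V=25, E=69, F=46.
Check: V − E + F = 25 − 69 + 46 = 2.

46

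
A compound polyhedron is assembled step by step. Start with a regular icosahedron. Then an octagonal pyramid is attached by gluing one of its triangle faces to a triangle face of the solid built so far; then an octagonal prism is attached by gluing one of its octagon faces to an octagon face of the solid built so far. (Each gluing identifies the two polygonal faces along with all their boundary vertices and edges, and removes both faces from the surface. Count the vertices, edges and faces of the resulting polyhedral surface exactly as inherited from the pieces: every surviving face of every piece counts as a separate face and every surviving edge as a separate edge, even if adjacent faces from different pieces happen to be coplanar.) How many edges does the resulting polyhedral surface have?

A regular icosahedron: V=12, E=30, F=20.
Attach an octagonal pyramid (V=9, E=16, F=9) along a 3-gon: merge 3 vertices and 3 edges, delete both glued faces → V=18, E=43, F=27.
Attach an octagonal prism (V=16, E=24, F=10) along an 8-gon: merge 8 vertices and 8 edges, delete both glued faces → V=26, E=59, F=35.
Check: V − E + F = 26 − 59 + 35 = 2.

59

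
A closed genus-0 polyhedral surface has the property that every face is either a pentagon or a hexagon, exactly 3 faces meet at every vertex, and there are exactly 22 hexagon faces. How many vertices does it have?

64

Let x be the number of pentagons; then F = 22 + x.
Edge–face incidences: 2E = 6·22 + 5·x = 132 + 5x.
Every vertex has degree 3, so 3V = 2E.
Euler: V − E + F = 2 ⇒ (2E)/3 − E + (22 + x) = 2.
Multiply by 6: 2·(2E) − 3·(2E) + 6·(22 + x) = 12, i.e. 132 + 6x − (132 + 5x) = 12.
Collecting terms: x = 12.
Then 2E = 132 + 5·12 = 192, so E = 96, V = 2E/3 = 64, F = 22 + 12 = 34.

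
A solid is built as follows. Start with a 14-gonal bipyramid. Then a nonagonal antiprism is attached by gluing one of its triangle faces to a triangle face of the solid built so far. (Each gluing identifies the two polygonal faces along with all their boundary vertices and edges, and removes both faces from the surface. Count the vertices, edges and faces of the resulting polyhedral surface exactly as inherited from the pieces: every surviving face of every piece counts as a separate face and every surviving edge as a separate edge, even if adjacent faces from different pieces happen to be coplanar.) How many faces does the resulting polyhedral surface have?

A 14-gonal bipyramid: V=16, E=42, F=28.
Attach a nonagonal antiprism (V=18, E=36, F=20) along a 3-gon: merge 3 vertices and 3 edges, delete both glued faces → V=31, E=75, F=46.
Check: V − E + F = 31 − 75 + 46 = 2.

46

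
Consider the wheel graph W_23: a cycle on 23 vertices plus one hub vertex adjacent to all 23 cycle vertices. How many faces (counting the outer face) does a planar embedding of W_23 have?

W_23 has V = 23 + 1 = 24 vertices and E = 2·23 = 46 edges.
By Euler's formula F = 2 − V + E = 2 − 24 + 46 = 24.

24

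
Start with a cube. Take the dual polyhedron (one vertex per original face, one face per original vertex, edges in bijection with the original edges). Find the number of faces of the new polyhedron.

8

The base solid has V = 8, E = 12, F = 6.
The dual swaps V and F and preserves E: V′ = F = 6, E′ = E = 12, F′ = V = 8.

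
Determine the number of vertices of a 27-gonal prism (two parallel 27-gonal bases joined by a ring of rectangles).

A prism on an n-gon has two n-gon bases and n rectangular sides: V = 2·27 = 54, E = 3·27 = 81, F = 27 + 2 = 29.
Check: V − E + F = 54 − 81 + 29 = 2.

54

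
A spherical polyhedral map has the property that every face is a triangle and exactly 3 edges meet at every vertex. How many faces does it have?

Each face has 3 edges and each edge borders two faces, so 2E = 3F.
Each vertex has degree 3, so 3V = 2E and hence V = 3F/3.
Euler: V − E + F = 2 ⇒ (3F/3) − (3F/2) + F = 2.
Multiply by 6: (6 − 9 + 6)F = 12, i.e. 3F = 12.
So F = 4, E = 3·4/2 = 6, V = 3·4/3 = 4.

4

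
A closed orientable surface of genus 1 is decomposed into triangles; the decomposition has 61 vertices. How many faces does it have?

122

χ = 2 − 2·1 = 0, and every face is a triangle so 3F = 2E.
V − E + F = 0 with E = 3F/2 gives 61 − (3/2 − 1)·F = 0, so F = 122 and E = 183.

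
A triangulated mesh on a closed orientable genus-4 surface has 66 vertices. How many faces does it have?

144

χ = 2 − 2·4 = -6, and every face is a triangle so 3F = 2E.
V − E + F = -6 with E = 3F/2 gives 66 − (3/2 − 1)·F = -6, so F = 144 and E = 216.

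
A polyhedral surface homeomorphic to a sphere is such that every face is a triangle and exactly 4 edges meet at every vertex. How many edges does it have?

Each face has 3 edges and each edge borders two faces, so 2E = 3F.
Each vertex has degree 4, so 4V = 2E and hence V = 3F/4.
Euler: V − E + F = 2 ⇒ (3F/4) − (3F/2) + F = 2.
Multiply by 8: (6 − 12 + 8)F = 16, i.e. 2F = 16.
So F = 8, E = 3·8/2 = 12, V = 3·8/4 = 6.

12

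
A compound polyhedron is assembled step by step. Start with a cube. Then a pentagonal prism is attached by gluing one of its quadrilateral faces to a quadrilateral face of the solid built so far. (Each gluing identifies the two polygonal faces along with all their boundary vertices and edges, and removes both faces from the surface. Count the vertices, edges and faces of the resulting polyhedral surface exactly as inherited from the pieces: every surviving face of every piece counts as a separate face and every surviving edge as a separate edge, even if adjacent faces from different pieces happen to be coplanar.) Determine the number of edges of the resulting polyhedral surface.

A cube: V=8, E=12, F=6.
Attach a pentagonal prism (V=10, E=15, F=7) along a 4-gon: merge 4 vertices and 4 edges, delete both glued faces → V=14, E=23, F=11.
Check: V − E + F = 14 − 23 + 11 = 2.

23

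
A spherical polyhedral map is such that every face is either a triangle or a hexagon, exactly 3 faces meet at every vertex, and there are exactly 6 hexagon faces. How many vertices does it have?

Let x be the number of triangles; then F = 6 + x.
Edge–face incidences: 2E = 6·6 + 3·x = 36 + 3x.
Every vertex has degree 3, so 3V = 2E.
Euler: V − E + F = 2 ⇒ (2E)/3 − E + (6 + x) = 2.
Multiply by 6: 2·(2E) − 3·(2E) + 6·(6 + x) = 12, i.e. 36 + 6x − (36 + 3x) = 12.
Collecting terms: 3x = 12, so x = 4.
Then 2E = 36 + 3·4 = 48, so E = 24, V = 2E/3 = 16, F = 6 + 4 = 10.

16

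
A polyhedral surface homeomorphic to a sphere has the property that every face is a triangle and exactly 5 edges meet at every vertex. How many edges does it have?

30

Each face has 3 edges and each edge borders two faces, so 2E = 3F.
Each vertex has degree 5, so 5V = 2E and hence V = 3F/5.
Euler: V − E + F = 2 ⇒ (3F/5) − (3F/2) + F = 2.
Multiply by 10: (6 − 15 + 10)F = 20, i.e. 1F = 20.
So F = 20, E = 3·20/2 = 30, V = 3·20/5 = 12.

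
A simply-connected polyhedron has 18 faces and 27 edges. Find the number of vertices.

Here V − E + F = 2.
V = 2 + E − F = 2 + 27 − 18 = 11.

11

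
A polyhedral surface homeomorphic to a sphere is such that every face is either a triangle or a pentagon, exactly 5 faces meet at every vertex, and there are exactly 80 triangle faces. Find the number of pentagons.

Let x be the number of pentagons; then F = 80 + x.
Edge–face incidences: 2E = 3·80 + 5·x = 240 + 5x.
Every vertex has degree 5, so 5V = 2E.
Euler: V − E + F = 2 ⇒ (2E)/5 − E + (80 + x) = 2.
Multiply by 10: 2·(2E) − 5·(2E) + 10·(80 + x) = 20, i.e. 800 + 10x − 3·(240 + 5x) = 20.
Collecting terms: −5x + 80 = 20, so −5x = −60, so x = 12.
Then 2E = 240 + 5·12 = 300, so E = 150, V = 2E/5 = 60, F = 80 + 12 = 92.

12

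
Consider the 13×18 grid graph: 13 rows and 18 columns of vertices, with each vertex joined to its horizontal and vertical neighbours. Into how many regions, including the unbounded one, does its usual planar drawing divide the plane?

The grid has V = 13·18 = 234 vertices and E = 13·17 + 18·12 = 437 edges.
F = 2 − V + E = 2 − 234 + 437 = 205.

205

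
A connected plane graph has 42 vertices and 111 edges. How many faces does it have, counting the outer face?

Euler's formula for a connected plane graph: V − E + F = 2, so F = 2 − 42 + 111 = 71.

71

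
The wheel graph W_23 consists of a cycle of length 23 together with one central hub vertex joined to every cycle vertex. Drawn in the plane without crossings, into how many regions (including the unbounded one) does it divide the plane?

24

W_23 has V = 23 + 1 = 24 vertices and E = 2·23 = 46 edges.
By Euler's formula F = 2 − V + E = 2 − 24 + 46 = 24.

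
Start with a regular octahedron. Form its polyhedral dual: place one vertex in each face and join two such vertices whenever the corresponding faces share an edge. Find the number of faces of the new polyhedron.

The base solid has V = 6, E = 12, F = 8.
The dual swaps V and F and preserves E: V′ = F = 8, E′ = E = 12, F′ = V = 6.

6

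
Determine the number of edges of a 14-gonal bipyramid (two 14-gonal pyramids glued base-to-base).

42

A bipyramid over an n-gon has 2n triangular faces and n + 2 vertices: V = 14 + 2 = 16, E = 3·14 = 42, F = 2·14 = 28.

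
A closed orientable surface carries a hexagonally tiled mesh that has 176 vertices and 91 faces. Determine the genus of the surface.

Every face is a hexagon, so 2E = 6·91 = 546, giving E = 273.
χ = V − E + F = 176 − 273 + 91 = -6.
For a closed orientable surface χ = 2 − 2g, so g = (2 − (-6))/2 = 4.

4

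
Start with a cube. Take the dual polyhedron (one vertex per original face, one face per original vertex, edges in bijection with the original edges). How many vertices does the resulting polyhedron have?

6

The base solid has V = 8, E = 12, F = 6.
The dual swaps V and F and preserves E: V′ = F = 6, E′ = E = 12, F′ = V = 8.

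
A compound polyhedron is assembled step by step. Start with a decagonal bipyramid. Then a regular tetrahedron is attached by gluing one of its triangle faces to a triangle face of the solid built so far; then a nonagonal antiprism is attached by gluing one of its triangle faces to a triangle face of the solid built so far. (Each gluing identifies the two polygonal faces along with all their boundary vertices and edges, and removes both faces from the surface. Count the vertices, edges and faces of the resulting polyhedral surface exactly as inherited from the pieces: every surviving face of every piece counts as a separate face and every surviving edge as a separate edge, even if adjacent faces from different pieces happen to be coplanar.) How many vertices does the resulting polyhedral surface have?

A decagonal bipyramid: V=12, E=30, F=20.
Attach a regular tetrahedron (V=4, E=6, F=4) along a 3-gon: merge 3 vertices and 3 edges, delete both glued faces → V=13, E=33, F=22.
Attach a nonagonal antiprism (V=18, E=36, F=20) along a 3-gon: merge 3 vertices and 3 edges, delete both glued faces → V=28, E=66, F=40.
Check: V − E + F = 28 − 66 + 40 = 2.

28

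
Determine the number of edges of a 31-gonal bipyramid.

A bipyramid over an n-gon has 2n triangular faces and n + 2 vertices: V = 31 + 2 = 33, E = 3·31 = 93, F = 2·31 = 62.

93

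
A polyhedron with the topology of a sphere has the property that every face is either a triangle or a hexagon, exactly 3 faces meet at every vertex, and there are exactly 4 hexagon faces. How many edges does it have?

Let x be the number of triangles; then F = 4 + x.
Edge–face incidences: 2E = 6·4 + 3·x = 24 + 3x.
Every vertex has degree 3, so 3V = 2E.
Euler: V − E + F = 2 ⇒ (2E)/3 − E + (4 + x) = 2.
Multiply by 6: 2·(2E) − 3·(2E) + 6·(4 + x) = 12, i.e. 24 + 6x − (24 + 3x) = 12.
Collecting terms: 3x = 12, so x = 4.
Then 2E = 24 + 3·4 = 36, so E = 18, V = 2E/3 = 12, F = 4 + 4 = 8.

18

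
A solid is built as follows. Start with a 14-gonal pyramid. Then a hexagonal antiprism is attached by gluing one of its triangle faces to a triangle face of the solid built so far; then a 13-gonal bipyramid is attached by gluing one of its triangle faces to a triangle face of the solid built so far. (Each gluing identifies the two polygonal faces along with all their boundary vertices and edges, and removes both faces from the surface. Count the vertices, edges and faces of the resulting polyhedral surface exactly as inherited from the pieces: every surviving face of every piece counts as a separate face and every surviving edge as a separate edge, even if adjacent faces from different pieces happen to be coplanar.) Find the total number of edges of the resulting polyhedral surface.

85

A 14-gonal pyramid: V=15, E=28, F=15.
Attach a hexagonal antiprism (V=12, E=24, F=14) along a 3-gon: merge 3 vertices and 3 edges, delete both glued faces → V=24, E=49, F=27.
Attach a 13-gonal bipyramid (V=15, E=39, F=26) along a 3-gon: merge 3 vertices and 3 edges, delete both glued faces → V=36, E=85, F=51.
Check: V − E + F = 36 − 85 + 51 = 2.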